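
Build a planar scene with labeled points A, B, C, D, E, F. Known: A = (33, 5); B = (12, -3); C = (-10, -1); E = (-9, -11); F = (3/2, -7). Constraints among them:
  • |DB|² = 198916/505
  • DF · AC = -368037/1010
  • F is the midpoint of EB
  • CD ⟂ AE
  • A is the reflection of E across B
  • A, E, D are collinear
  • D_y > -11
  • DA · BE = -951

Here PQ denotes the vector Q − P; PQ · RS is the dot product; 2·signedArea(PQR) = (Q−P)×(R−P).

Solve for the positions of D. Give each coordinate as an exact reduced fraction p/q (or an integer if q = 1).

D = (-3306/505, -5083/505)

1. D_x = -3306/505  [A, E, D are collinear ∩ CD ⟂ AE]
2. D_y = -5083/505  [A, E, D are collinear ∩ CD ⟂ AE]
   → D = (-3306/505, -5083/505)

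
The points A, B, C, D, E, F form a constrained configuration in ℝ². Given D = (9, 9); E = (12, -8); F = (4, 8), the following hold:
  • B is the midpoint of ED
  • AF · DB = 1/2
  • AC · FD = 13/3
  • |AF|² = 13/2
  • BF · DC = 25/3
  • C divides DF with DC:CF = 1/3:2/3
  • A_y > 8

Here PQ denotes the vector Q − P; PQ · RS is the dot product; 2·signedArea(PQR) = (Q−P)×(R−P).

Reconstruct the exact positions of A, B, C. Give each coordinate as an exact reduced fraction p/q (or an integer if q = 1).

1. B_x = 21/2  [B is the midpoint of ED]
2. B_y = 1/2  [B is the midpoint of ED]
   → B = (21/2, 1/2)
3. C_x = 22/3  [C divides DF with DC:CF = 1/3:2/3]
4. C_y = 26/3  [C divides DF with DC:CF = 1/3:2/3]
   → C = (22/3, 26/3)
5. A_x = 13/2  [AC · FD = 13/3 ∩ AF · DB = 1/2]
6. A_y = 17/2  [AC · FD = 13/3 ∩ AF · DB = 1/2]
   → A = (13/2, 17/2)

A = (13/2, 17/2)
B = (21/2, 1/2)
C = (22/3, 26/3)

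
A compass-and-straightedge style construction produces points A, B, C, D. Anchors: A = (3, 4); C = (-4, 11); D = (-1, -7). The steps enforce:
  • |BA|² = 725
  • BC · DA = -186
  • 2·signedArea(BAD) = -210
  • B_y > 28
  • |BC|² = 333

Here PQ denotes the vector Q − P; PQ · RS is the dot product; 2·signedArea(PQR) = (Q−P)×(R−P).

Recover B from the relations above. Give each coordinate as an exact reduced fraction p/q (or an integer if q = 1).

B = (-7, 29)

1. B_x = -7  [2·signedArea(BAD) = -210 ∩ BC · DA = -186]
2. B_y = 29  [2·signedArea(BAD) = -210 ∩ BC · DA = -186]
   → B = (-7, 29)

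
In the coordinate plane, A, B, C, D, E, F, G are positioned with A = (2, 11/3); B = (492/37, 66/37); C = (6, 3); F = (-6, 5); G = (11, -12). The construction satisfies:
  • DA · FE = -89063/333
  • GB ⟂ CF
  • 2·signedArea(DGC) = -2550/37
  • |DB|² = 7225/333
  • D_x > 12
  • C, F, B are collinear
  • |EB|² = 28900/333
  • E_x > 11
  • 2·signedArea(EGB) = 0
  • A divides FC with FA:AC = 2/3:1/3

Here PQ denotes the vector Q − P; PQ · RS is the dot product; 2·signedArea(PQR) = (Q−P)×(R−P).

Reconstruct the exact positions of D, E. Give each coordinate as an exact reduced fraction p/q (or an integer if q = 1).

1. D_x = 1391/111  [line -15·x + -5·y + 6435/37 = 0 ∩ |DB|² = 7225/333]
2. D_y = -104/37  [line -15·x + -5·y + 6435/37 = 0 ∩ |DB|² = 7225/333]
   → D = (1391/111, -104/37)
3. E_x = 1306/111  [DA · FE = -89063/333 ∩ 2·signedArea(EGB) = 0]
4. E_y = -274/37  [DA · FE = -89063/333 ∩ 2·signedArea(EGB) = 0]
   → E = (1306/111, -274/37)

D = (1391/111, -104/37)
E = (1306/111, -274/37)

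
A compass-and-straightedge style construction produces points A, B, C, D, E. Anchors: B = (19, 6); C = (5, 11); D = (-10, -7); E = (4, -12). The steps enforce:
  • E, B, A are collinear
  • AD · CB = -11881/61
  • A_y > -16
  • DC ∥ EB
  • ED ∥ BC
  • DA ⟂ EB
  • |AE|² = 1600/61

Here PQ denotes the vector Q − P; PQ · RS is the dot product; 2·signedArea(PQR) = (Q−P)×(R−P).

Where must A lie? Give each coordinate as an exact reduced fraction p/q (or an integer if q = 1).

A = (44/61, -972/61)

1. A_x = 44/61  [E, B, A are collinear ∩ DA ⟂ EB]
2. A_y = -972/61  [E, B, A are collinear ∩ DA ⟂ EB]
   → A = (44/61, -972/61)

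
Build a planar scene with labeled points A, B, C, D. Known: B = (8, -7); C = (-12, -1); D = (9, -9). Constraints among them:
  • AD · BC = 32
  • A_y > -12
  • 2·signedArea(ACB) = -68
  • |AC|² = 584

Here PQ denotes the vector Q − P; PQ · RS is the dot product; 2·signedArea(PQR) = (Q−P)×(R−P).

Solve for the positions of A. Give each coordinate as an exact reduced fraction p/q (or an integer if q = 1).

A = (10, -11)

1. A_x = 10  [2·signedArea(ACB) = -68 ∩ AD · BC = 32]
2. A_y = -11  [2·signedArea(ACB) = -68 ∩ AD · BC = 32]
   → A = (10, -11)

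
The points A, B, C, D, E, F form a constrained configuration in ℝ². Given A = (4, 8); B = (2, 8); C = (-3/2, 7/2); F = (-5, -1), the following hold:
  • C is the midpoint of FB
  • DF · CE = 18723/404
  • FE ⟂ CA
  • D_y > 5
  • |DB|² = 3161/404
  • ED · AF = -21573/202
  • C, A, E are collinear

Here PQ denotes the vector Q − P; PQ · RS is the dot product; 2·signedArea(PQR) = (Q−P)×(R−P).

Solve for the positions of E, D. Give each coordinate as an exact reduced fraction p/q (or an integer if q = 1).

1. E_x = -586/101  [C, A, E are collinear ∩ FE ⟂ CA]
2. E_y = -2/101  [C, A, E are collinear ∩ FE ⟂ CA]
   → E = (-586/101, -2/101)
3. D_x = 5/101  [DF · CE = 18723/404 ∩ ED · AF = -21573/202]
4. D_y = 1211/202  [DF · CE = 18723/404 ∩ ED · AF = -21573/202]
   → D = (5/101, 1211/202)

D = (5/101, 1211/202)
E = (-586/101, -2/101)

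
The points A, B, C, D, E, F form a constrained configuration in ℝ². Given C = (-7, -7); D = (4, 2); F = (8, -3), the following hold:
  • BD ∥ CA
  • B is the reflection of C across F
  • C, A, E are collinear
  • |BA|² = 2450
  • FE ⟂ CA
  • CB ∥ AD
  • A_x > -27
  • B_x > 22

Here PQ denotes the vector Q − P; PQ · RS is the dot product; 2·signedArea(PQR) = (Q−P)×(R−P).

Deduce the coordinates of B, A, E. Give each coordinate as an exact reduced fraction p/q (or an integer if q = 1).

1. B_x = 23  [B is the reflection of C across F]
2. B_y = 1  [B is the reflection of C across F]
   → B = (23, 1)
3. A_x = -26  [CB ∥ AD ∩ BD ∥ CA]
4. A_y = -6  [CB ∥ AD ∩ BD ∥ CA]
   → A = (-26, -6)
5. E_x = 2805/362  [C, A, E are collinear ∩ FE ⟂ CA]
6. E_y = -2815/362  [C, A, E are collinear ∩ FE ⟂ CA]
   → E = (2805/362, -2815/362)

A = (-26, -6)
B = (23, 1)
E = (2805/362, -2815/362)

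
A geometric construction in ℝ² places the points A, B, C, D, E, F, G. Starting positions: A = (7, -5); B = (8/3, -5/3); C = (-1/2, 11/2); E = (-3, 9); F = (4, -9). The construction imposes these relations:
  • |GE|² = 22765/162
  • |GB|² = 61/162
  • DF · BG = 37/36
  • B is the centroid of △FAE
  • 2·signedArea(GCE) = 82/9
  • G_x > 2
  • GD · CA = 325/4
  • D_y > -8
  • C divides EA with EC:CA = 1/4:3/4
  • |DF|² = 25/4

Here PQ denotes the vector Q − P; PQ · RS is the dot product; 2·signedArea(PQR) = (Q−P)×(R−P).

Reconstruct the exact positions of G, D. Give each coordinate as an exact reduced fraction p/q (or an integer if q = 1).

1. G_x = 37/18  [line -7/2·x + -5/2·y + 26/9 = 0 ∩ |GE|² = 22765/162]
2. G_y = -31/18  [line -7/2·x + -5/2·y + 26/9 = 0 ∩ |GE|² = 22765/162]
   → G = (37/18, -31/18)
3. D_x = 11/2  [DF · BG = 37/36 ∩ GD · CA = 325/4]
4. D_y = -7  [DF · BG = 37/36 ∩ GD · CA = 325/4]
   → D = (11/2, -7)

D = (11/2, -7)
G = (37/18, -31/18)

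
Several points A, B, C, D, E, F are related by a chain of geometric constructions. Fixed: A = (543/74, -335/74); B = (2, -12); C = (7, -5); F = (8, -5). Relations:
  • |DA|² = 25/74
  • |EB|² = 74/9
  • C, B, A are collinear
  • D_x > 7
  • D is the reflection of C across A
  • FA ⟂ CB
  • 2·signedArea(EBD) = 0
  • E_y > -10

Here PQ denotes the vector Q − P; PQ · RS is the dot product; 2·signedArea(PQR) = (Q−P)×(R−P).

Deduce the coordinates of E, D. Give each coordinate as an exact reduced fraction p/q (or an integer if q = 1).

D = (284/37, -150/37)
E = (11/3, -29/3)

1. D_x = 284/37  [D is the reflection of C across A]
2. D_y = -150/37  [D is the reflection of C across A]
   → D = (284/37, -150/37)
3. E_x = 11/3  [line -294/37·x + 210/37·y + 84 = 0 ∩ |EB|² = 74/9]
4. E_y = -29/3  [line -294/37·x + 210/37·y + 84 = 0 ∩ |EB|² = 74/9]
   → E = (11/3, -29/3)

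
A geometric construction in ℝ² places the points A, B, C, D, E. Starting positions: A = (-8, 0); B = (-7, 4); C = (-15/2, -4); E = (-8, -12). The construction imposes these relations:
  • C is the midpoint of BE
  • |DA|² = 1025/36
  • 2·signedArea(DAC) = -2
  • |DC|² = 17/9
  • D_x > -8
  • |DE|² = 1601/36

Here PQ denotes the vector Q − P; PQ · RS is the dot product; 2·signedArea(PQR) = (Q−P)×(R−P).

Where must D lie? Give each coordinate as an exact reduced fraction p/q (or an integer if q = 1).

1. D_x = -47/6  [line 4·x + 1/2·y + 34 = 0 ∩ |DA|² = 1025/36]
2. D_y = -16/3  [line 4·x + 1/2·y + 34 = 0 ∩ |DA|² = 1025/36]
   → D = (-47/6, -16/3)

D = (-47/6, -16/3)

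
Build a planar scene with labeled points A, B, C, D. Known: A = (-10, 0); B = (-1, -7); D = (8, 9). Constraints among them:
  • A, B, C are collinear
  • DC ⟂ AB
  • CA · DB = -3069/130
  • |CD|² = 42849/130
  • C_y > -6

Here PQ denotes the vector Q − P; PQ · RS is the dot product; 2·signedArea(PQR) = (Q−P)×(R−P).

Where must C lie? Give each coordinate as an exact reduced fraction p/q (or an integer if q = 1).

1. C_x = -409/130  [A, B, C are collinear ∩ DC ⟂ AB]
2. C_y = -693/130  [A, B, C are collinear ∩ DC ⟂ AB]
   → C = (-409/130, -693/130)

C = (-409/130, -693/130)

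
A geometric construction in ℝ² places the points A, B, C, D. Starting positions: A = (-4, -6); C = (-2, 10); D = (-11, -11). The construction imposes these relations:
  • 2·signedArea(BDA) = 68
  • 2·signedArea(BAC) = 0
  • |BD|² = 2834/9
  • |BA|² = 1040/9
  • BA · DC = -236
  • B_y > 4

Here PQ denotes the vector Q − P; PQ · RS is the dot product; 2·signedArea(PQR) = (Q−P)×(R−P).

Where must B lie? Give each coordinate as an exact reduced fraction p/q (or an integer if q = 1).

1. B_x = -8/3  [2·signedArea(BAC) = 0 ∩ BA · DC = -236]
2. B_y = 14/3  [2·signedArea(BAC) = 0 ∩ BA · DC = -236]
   → B = (-8/3, 14/3)

B = (-8/3, 14/3)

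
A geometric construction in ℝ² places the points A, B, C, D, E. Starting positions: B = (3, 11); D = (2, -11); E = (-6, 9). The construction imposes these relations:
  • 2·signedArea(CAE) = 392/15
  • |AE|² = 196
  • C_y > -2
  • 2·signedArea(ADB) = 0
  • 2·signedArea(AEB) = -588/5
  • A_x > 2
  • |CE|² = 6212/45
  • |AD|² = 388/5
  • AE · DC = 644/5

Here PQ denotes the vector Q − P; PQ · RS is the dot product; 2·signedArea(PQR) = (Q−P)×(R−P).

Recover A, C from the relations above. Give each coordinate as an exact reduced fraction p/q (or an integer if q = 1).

A = (12/5, -11/5)
C = (-8/15, -7/5)

1. A_x = 12/5  [2·signedArea(ADB) = 0 ∩ 2·signedArea(AEB) = -588/5]
2. A_y = -11/5  [2·signedArea(ADB) = 0 ∩ 2·signedArea(AEB) = -588/5]
   → A = (12/5, -11/5)
3. C_x = -8/15  [2·signedArea(CAE) = 392/15 ∩ AE · DC = 644/5]
4. C_y = -7/5  [2·signedArea(CAE) = 392/15 ∩ AE · DC = 644/5]
   → C = (-8/15, -7/5)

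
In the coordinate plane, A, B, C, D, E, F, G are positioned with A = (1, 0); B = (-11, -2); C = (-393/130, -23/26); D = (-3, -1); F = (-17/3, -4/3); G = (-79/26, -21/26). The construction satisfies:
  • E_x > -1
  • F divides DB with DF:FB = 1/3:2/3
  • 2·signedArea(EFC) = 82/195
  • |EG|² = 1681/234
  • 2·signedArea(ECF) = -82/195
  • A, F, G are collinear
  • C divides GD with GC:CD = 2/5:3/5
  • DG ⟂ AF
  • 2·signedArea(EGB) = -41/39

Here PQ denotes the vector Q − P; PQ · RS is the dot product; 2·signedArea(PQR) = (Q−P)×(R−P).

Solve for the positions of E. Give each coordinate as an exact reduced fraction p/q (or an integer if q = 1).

E = (-16/39, -11/39)

1. E_x = -16/39  [2·signedArea(EFC) = 82/195 ∩ 2·signedArea(EGB) = -41/39]
2. E_y = -11/39  [2·signedArea(EFC) = 82/195 ∩ 2·signedArea(EGB) = -41/39]
   → E = (-16/39, -11/39)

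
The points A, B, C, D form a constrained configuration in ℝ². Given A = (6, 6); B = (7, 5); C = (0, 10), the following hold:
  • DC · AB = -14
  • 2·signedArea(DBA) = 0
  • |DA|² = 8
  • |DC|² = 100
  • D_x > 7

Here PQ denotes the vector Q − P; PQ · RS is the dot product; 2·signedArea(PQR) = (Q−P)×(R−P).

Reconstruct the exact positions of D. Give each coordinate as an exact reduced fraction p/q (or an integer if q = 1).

D = (8, 4)

1. D_x = 8  [2·signedArea(DBA) = 0 ∩ DC · AB = -14]
2. D_y = 4  [2·signedArea(DBA) = 0 ∩ DC · AB = -14]
   → D = (8, 4)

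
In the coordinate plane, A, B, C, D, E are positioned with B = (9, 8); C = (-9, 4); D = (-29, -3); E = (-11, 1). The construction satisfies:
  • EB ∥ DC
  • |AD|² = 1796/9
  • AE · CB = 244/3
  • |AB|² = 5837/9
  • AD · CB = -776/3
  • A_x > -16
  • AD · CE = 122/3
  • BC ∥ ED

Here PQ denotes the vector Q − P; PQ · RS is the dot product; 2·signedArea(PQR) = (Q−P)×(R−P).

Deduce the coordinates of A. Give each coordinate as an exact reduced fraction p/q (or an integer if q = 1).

A = (-47/3, 5/3)

1. A_x = -47/3  [AD · CB = -776/3 ∩ AD · CE = 122/3]
2. A_y = 5/3  [AD · CB = -776/3 ∩ AD · CE = 122/3]
   → A = (-47/3, 5/3)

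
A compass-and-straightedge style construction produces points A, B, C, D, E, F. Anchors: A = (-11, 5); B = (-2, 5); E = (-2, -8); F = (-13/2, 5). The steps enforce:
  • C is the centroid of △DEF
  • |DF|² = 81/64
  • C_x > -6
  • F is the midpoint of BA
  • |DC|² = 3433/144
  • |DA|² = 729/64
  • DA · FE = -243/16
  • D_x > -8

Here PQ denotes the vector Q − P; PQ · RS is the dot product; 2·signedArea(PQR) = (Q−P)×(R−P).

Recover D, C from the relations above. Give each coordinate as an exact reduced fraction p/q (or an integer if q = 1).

1. D_x = -61/8  [line -9/2·x + 13·y + -1589/16 = 0 ∩ |DA|² = 729/64]
2. D_y = 5  [line -9/2·x + 13·y + -1589/16 = 0 ∩ |DA|² = 729/64]
   → D = (-61/8, 5)
3. C_x = -43/8  [C is the centroid of △DEF]
4. C_y = 2/3  [C is the centroid of △DEF]
   → C = (-43/8, 2/3)

C = (-43/8, 2/3)
D = (-61/8, 5)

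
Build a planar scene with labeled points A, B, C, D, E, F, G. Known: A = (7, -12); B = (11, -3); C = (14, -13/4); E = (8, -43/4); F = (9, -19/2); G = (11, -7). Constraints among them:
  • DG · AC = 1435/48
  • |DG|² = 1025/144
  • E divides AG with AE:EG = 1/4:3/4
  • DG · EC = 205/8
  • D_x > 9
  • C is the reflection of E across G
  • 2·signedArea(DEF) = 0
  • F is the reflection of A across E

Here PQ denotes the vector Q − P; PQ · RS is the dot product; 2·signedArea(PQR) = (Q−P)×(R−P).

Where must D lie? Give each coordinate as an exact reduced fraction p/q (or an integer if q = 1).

D = (28/3, -109/12)

1. D_x = 28/3  [2·signedArea(DEF) = 0 ∩ DG · EC = 205/8]
2. D_y = -109/12  [2·signedArea(DEF) = 0 ∩ DG · EC = 205/8]
   → D = (28/3, -109/12)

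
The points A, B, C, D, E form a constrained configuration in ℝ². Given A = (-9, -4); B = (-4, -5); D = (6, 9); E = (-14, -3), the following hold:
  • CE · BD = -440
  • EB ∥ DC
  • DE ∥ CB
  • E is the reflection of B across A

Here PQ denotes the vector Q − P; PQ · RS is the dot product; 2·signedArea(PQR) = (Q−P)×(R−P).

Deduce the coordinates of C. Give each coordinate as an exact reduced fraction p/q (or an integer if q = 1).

1. C_x = 16  [DE ∥ CB ∩ EB ∥ DC]
2. C_y = 7  [DE ∥ CB ∩ EB ∥ DC]
   → C = (16, 7)

C = (16, 7)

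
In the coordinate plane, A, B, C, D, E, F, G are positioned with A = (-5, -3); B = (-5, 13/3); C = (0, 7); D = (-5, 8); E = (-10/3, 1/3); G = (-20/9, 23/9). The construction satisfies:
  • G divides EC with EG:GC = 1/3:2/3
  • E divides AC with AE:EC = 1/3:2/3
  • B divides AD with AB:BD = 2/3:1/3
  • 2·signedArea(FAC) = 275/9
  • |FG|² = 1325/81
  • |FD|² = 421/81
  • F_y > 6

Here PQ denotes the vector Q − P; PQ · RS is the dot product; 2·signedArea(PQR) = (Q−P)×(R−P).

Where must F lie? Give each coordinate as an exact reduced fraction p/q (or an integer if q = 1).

1. F_x = -10/3  [line -10·x + 5·y + -590/9 = 0 ∩ |FG|² = 1325/81]
2. F_y = 58/9  [line -10·x + 5·y + -590/9 = 0 ∩ |FG|² = 1325/81]
   → F = (-10/3, 58/9)

F = (-10/3, 58/9)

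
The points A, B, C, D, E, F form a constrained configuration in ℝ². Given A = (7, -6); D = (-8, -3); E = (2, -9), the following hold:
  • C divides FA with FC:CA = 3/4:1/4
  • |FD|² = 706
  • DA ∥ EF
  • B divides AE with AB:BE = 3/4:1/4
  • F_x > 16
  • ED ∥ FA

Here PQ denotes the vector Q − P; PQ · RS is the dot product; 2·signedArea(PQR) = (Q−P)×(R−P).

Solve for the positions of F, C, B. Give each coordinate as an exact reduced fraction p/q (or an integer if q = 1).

1. F_x = 17  [ED ∥ FA ∩ DA ∥ EF]
2. F_y = -12  [ED ∥ FA ∩ DA ∥ EF]
   → F = (17, -12)
3. C_x = 19/2  [C divides FA with FC:CA = 3/4:1/4]
4. C_y = -15/2  [C divides FA with FC:CA = 3/4:1/4]
   → C = (19/2, -15/2)
5. B_x = 13/4  [B divides AE with AB:BE = 3/4:1/4]
6. B_y = -33/4  [B divides AE with AB:BE = 3/4:1/4]
   → B = (13/4, -33/4)

B = (13/4, -33/4)
C = (19/2, -15/2)
F = (17, -12)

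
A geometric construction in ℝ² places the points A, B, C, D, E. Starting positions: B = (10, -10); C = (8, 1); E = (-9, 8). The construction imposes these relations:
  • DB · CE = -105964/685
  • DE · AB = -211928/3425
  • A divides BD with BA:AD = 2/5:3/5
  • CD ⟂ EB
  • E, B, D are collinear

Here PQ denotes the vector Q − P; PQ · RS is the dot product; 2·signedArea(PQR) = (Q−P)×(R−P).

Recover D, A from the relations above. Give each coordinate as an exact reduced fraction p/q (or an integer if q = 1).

1. D_x = 2366/685  [E, B, D are collinear ∩ CD ⟂ EB]
2. D_y = -2602/685  [E, B, D are collinear ∩ CD ⟂ EB]
   → D = (2366/685, -2602/685)
3. A_x = 25282/3425  [A divides BD with BA:AD = 2/5:3/5]
4. A_y = -25754/3425  [A divides BD with BA:AD = 2/5:3/5]
   → A = (25282/3425, -25754/3425)

A = (25282/3425, -25754/3425)
D = (2366/685, -2602/685)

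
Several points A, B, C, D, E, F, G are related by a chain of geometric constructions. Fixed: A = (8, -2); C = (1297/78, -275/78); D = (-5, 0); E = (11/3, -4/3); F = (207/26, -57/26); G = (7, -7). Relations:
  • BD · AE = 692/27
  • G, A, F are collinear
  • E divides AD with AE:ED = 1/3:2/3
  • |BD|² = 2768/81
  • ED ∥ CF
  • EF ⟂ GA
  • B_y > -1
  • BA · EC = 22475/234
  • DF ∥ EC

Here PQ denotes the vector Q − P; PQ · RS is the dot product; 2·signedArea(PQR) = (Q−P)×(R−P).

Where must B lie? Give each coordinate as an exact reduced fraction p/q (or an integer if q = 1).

B = (7/9, -8/9)

1. B_x = 7/9  [BA · EC = 22475/234 ∩ BD · AE = 692/27]
2. B_y = -8/9  [BA · EC = 22475/234 ∩ BD · AE = 692/27]
   → B = (7/9, -8/9)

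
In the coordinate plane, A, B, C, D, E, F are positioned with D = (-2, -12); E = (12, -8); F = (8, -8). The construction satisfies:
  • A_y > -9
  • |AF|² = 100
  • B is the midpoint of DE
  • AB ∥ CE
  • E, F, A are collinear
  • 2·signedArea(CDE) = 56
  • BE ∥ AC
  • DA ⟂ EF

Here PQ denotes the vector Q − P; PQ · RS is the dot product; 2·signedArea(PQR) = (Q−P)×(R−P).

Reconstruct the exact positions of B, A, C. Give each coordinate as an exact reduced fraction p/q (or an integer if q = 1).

A = (-2, -8)
B = (5, -10)
C = (5, -6)

1. B_x = 5  [B is the midpoint of DE]
2. B_y = -10  [B is the midpoint of DE]
   → B = (5, -10)
3. A_x = -2  [E, F, A are collinear ∩ DA ⟂ EF]
4. A_y = -8  [E, F, A are collinear ∩ DA ⟂ EF]
   → A = (-2, -8)
5. C_x = 5  [AB ∥ CE ∩ BE ∥ AC]
6. C_y = -6  [AB ∥ CE ∩ BE ∥ AC]
   → C = (5, -6)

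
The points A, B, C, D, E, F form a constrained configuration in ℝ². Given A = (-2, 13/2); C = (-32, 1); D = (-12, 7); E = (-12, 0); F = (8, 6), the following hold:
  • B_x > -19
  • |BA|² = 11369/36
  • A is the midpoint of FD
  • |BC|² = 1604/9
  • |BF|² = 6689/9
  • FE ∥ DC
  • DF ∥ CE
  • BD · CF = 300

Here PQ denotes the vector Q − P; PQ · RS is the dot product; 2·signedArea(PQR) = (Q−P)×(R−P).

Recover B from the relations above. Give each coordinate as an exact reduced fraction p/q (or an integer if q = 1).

B = (-56/3, 1/3)

1. B_x = -56/3  [line -40·x + -5·y + -745 = 0 ∩ |BC|² = 1604/9]
2. B_y = 1/3  [line -40·x + -5·y + -745 = 0 ∩ |BC|² = 1604/9]
   → B = (-56/3, 1/3)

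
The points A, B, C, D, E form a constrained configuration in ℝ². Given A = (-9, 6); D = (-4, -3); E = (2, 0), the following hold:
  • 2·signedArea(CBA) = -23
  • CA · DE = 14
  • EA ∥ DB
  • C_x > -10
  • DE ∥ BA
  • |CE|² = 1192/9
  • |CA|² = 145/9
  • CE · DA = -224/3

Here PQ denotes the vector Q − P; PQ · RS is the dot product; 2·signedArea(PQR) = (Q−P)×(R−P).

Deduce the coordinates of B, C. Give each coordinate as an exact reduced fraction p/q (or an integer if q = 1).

1. B_x = -15  [DE ∥ BA ∩ EA ∥ DB]
2. B_y = 3  [DE ∥ BA ∩ EA ∥ DB]
   → B = (-15, 3)
3. C_x = -28/3  [2·signedArea(CBA) = -23 ∩ CE · DA = -224/3]
4. C_y = 2  [2·signedArea(CBA) = -23 ∩ CE · DA = -224/3]
   → C = (-28/3, 2)

B = (-15, 3)
C = (-28/3, 2)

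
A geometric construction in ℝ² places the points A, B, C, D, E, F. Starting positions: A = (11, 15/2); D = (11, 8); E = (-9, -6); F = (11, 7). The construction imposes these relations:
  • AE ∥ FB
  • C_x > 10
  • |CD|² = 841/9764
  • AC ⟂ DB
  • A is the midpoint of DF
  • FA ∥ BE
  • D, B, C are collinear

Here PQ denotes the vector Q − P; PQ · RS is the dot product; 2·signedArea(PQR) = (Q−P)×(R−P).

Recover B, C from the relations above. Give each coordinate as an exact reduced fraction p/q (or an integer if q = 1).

1. B_x = -9  [FA ∥ BE ∩ AE ∥ FB]
2. B_y = -13/2  [FA ∥ BE ∩ AE ∥ FB]
   → B = (-9, -13/2)
3. C_x = 26271/2441  [D, B, C are collinear ∩ AC ⟂ DB]
4. C_y = 38215/4882  [D, B, C are collinear ∩ AC ⟂ DB]
   → C = (26271/2441, 38215/4882)

B = (-9, -13/2)
C = (26271/2441, 38215/4882)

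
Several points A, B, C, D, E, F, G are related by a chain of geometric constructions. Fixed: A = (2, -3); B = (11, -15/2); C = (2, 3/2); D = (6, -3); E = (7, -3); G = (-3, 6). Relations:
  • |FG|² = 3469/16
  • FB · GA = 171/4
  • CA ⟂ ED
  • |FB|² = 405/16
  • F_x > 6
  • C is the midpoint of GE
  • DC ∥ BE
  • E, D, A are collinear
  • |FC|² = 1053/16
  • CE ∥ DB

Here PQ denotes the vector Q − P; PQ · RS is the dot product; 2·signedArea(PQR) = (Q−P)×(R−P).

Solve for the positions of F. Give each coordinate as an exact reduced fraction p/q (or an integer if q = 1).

F = (13/2, -21/4)

1. F_x = 13/2  [line -5·x + 9·y + 319/4 = 0 ∩ |FC|² = 1053/16]
2. F_y = -21/4  [line -5·x + 9·y + 319/4 = 0 ∩ |FC|² = 1053/16]
   → F = (13/2, -21/4)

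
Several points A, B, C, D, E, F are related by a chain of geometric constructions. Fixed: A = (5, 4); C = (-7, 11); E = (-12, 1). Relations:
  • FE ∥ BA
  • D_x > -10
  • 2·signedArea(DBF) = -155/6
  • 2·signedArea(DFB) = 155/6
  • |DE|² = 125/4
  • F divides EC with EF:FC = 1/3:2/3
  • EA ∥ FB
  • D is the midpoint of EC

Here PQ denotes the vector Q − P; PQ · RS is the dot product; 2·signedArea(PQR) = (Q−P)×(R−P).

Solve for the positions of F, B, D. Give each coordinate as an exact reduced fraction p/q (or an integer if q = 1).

1. F_x = -31/3  [F divides EC with EF:FC = 1/3:2/3]
2. F_y = 13/3  [F divides EC with EF:FC = 1/3:2/3]
   → F = (-31/3, 13/3)
3. B_x = 20/3  [FE ∥ BA ∩ EA ∥ FB]
4. B_y = 22/3  [FE ∥ BA ∩ EA ∥ FB]
   → B = (20/3, 22/3)
5. D_x = -19/2  [D is the midpoint of EC]
6. D_y = 6  [D is the midpoint of EC]
   → D = (-19/2, 6)

B = (20/3, 22/3)
D = (-19/2, 6)
F = (-31/3, 13/3)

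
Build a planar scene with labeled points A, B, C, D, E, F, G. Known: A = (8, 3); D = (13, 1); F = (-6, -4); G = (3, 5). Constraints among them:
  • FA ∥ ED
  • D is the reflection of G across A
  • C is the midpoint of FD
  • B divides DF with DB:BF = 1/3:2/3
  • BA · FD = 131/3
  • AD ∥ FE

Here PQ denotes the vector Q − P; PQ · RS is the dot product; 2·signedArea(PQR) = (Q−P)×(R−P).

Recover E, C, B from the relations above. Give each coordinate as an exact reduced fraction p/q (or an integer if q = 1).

B = (20/3, -2/3)
C = (7/2, -3/2)
E = (-1, -6)

1. E_x = -1  [FA ∥ ED ∩ AD ∥ FE]
2. E_y = -6  [FA ∥ ED ∩ AD ∥ FE]
   → E = (-1, -6)
3. C_x = 7/2  [C is the midpoint of FD]
4. C_y = -3/2  [C is the midpoint of FD]
   → C = (7/2, -3/2)
5. B_x = 20/3  [B divides DF with DB:BF = 1/3:2/3]
6. B_y = -2/3  [B divides DF with DB:BF = 1/3:2/3]
   → B = (20/3, -2/3)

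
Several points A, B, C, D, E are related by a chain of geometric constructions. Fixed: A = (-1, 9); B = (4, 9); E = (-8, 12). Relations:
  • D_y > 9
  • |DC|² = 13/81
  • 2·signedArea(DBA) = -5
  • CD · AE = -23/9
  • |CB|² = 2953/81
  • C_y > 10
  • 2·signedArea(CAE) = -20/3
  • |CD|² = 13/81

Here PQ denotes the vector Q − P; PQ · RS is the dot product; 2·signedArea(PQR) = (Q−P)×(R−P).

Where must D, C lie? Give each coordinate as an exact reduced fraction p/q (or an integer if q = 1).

C = (-17/9, 31/3)
D = (-5/3, 10)

1. D_y = 10  [2·signedArea(DBA) = -5]
2. C_x = -17/9  [line -3·x + -7·y + 200/3 = 0 ∩ |CB|² = 2953/81]
3. C_y = 31/3  [line -3·x + -7·y + 200/3 = 0 ∩ |CB|² = 2953/81]
   → C = (-17/9, 31/3)
4. D_x = -5/3  [2·signedArea(DBA) = -5 ∩ CD · AE = -23/9]
   → D = (-5/3, 10)
5. D_y = 10  [2·signedArea(DBA) = -5 ∩ CD · AE = -23/9]
   → D = (-5/3, 10)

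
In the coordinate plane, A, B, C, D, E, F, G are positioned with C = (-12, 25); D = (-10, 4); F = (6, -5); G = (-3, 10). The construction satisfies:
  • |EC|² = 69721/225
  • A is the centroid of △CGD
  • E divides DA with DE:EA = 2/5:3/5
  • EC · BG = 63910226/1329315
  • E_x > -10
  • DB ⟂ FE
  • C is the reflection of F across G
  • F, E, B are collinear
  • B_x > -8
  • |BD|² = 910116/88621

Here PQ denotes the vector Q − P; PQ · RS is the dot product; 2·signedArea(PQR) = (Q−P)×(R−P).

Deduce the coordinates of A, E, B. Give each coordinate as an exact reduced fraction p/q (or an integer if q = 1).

A = (-25/3, 13)
B = (-705904/88621, 573904/88621)
E = (-28/3, 38/5)

1. A_x = -25/3  [A is the centroid of △CGD]
2. A_y = 13  [A is the centroid of △CGD]
   → A = (-25/3, 13)
3. E_x = -28/3  [E divides DA with DE:EA = 2/5:3/5]
4. E_y = 38/5  [E divides DA with DE:EA = 2/5:3/5]
   → E = (-28/3, 38/5)
5. B_x = -705904/88621  [F, E, B are collinear ∩ DB ⟂ FE]
6. B_y = 573904/88621  [F, E, B are collinear ∩ DB ⟂ FE]
   → B = (-705904/88621, 573904/88621)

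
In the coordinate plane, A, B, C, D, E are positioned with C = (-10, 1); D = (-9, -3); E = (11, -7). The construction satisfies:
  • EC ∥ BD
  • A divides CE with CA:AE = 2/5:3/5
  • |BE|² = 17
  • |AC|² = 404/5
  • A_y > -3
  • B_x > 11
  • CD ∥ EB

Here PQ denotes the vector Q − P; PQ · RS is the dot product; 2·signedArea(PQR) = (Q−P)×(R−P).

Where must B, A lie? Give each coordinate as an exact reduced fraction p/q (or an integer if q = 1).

1. B_x = 12  [EC ∥ BD ∩ CD ∥ EB]
2. B_y = -11  [EC ∥ BD ∩ CD ∥ EB]
   → B = (12, -11)
3. A_x = -8/5  [A divides CE with CA:AE = 2/5:3/5]
4. A_y = -11/5  [A divides CE with CA:AE = 2/5:3/5]
   → A = (-8/5, -11/5)

A = (-8/5, -11/5)
B = (12, -11)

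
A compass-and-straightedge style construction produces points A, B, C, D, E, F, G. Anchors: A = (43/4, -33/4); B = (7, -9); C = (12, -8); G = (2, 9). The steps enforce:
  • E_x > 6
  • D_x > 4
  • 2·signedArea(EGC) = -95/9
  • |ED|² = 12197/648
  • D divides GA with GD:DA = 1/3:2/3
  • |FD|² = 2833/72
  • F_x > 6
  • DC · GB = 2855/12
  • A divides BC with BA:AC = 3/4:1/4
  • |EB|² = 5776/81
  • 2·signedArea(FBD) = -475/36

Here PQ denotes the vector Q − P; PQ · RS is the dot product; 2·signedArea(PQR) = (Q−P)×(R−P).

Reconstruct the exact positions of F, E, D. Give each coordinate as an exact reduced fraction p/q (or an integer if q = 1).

D = (59/12, 13/4)
E = (7, -5/9)
F = (7, -8/3)

1. D_x = 59/12  [D divides GA with GD:DA = 1/3:2/3]
2. D_y = 13/4  [D divides GA with GD:DA = 1/3:2/3]
   → D = (59/12, 13/4)
3. F_x = 7  [line -49/4·x + -25/12·y + 2887/36 = 0 ∩ |FD|² = 2833/72]
4. F_y = -8/3  [line -49/4·x + -25/12·y + 2887/36 = 0 ∩ |FD|² = 2833/72]
   → F = (7, -8/3)
5. E_x = 7  [line 17·x + 10·y + -1021/9 = 0 ∩ |ED|² = 12197/648]
6. E_y = -5/9  [line 17·x + 10·y + -1021/9 = 0 ∩ |ED|² = 12197/648]
   → E = (7, -5/9)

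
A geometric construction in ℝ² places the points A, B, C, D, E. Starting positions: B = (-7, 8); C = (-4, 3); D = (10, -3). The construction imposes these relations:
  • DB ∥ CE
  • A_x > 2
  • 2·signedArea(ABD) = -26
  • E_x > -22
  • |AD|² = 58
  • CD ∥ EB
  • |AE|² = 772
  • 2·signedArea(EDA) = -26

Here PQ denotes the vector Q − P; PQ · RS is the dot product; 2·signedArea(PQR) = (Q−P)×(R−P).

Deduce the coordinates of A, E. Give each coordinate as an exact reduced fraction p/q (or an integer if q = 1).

1. E_x = -21  [CD ∥ EB ∩ DB ∥ CE]
2. E_y = 14  [CD ∥ EB ∩ DB ∥ CE]
   → E = (-21, 14)
3. A_x = 3  [2·signedArea(ABD) = -26 ∩ 2·signedArea(EDA) = -26]
4. A_y = 0  [2·signedArea(ABD) = -26 ∩ 2·signedArea(EDA) = -26]
   → A = (3, 0)

A = (3, 0)
E = (-21, 14)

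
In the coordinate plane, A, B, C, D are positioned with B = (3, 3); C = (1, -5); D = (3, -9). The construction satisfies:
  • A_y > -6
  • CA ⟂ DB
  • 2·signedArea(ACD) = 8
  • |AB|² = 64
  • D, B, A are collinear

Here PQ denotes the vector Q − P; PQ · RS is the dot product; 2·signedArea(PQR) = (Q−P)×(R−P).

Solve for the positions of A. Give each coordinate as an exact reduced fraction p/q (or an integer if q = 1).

A = (3, -5)

1. A_x = 3  [D, B, A are collinear ∩ CA ⟂ DB]
2. A_y = -5  [D, B, A are collinear ∩ CA ⟂ DB]
   → A = (3, -5)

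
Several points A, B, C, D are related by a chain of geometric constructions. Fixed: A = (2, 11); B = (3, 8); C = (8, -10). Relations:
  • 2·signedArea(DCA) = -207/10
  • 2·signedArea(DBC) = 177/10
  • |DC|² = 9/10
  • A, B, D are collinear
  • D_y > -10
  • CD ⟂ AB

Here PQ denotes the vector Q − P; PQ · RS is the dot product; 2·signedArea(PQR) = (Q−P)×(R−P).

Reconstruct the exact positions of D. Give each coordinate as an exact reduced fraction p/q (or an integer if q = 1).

D = (89/10, -97/10)

1. D_x = 89/10  [A, B, D are collinear ∩ CD ⟂ AB]
2. D_y = -97/10  [A, B, D are collinear ∩ CD ⟂ AB]
   → D = (89/10, -97/10)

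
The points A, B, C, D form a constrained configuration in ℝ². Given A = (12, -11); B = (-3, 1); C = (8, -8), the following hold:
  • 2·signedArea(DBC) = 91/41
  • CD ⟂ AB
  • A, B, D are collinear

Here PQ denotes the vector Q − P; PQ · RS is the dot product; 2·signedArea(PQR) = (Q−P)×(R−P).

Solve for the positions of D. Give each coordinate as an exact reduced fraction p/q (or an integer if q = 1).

1. D_x = 332/41  [A, B, D are collinear ∩ CD ⟂ AB]
2. D_y = -323/41  [A, B, D are collinear ∩ CD ⟂ AB]
   → D = (332/41, -323/41)

D = (332/41, -323/41)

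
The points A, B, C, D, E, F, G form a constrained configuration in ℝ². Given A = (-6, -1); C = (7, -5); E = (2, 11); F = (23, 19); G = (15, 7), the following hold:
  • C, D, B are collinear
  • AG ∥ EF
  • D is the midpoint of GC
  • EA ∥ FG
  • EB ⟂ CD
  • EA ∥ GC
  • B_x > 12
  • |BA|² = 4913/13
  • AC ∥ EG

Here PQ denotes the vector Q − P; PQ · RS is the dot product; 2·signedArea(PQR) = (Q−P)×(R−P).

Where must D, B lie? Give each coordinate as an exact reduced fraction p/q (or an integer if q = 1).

B = (167/13, 49/13)
D = (11, 1)

1. D_x = 11  [D is the midpoint of GC]
2. D_y = 1  [D is the midpoint of GC]
   → D = (11, 1)
3. B_x = 167/13  [C, D, B are collinear ∩ EB ⟂ CD]
4. B_y = 49/13  [C, D, B are collinear ∩ EB ⟂ CD]
   → B = (167/13, 49/13)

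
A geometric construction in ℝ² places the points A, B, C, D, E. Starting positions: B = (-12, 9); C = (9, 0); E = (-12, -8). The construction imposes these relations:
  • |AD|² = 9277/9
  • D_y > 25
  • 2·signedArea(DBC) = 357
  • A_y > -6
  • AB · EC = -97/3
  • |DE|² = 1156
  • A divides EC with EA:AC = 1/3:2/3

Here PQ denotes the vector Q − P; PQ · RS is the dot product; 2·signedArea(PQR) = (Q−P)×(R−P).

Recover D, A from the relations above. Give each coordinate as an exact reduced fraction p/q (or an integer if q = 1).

1. D_x = -12  [line 9·x + 21·y + -438 = 0 ∩ |DE|² = 1156]
2. D_y = 26  [line 9·x + 21·y + -438 = 0 ∩ |DE|² = 1156]
   → D = (-12, 26)
3. A_x = -5  [A divides EC with EA:AC = 1/3:2/3]
4. A_y = -16/3  [A divides EC with EA:AC = 1/3:2/3]
   → A = (-5, -16/3)

A = (-5, -16/3)
D = (-12, 26)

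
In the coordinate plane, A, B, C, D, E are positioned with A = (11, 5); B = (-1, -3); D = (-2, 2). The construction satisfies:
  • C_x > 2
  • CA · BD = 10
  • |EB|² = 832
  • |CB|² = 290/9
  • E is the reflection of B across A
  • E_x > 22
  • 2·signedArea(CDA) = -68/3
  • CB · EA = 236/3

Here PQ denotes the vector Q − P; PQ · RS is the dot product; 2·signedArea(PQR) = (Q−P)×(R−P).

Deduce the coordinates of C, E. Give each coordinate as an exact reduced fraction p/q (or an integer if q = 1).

1. C_x = 8/3  [CA · BD = 10 ∩ 2·signedArea(CDA) = -68/3]
2. C_y = 4/3  [CA · BD = 10 ∩ 2·signedArea(CDA) = -68/3]
   → C = (8/3, 4/3)
3. E_x = 23  [E is the reflection of B across A]
4. E_y = 13  [E is the reflection of B across A]
   → E = (23, 13)

C = (8/3, 4/3)
E = (23, 13)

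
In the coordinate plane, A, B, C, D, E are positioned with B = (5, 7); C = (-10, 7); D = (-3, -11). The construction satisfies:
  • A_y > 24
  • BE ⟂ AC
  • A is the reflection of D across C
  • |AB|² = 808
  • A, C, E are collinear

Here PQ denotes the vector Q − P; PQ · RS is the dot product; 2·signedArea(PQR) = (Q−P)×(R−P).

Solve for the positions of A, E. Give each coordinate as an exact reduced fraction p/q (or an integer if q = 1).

A = (-17, 25)
E = (-2995/373, 721/373)

1. A_x = -17  [A is the reflection of D across C]
2. A_y = 25  [A is the reflection of D across C]
   → A = (-17, 25)
3. E_x = -2995/373  [A, C, E are collinear ∩ BE ⟂ AC]
4. E_y = 721/373  [A, C, E are collinear ∩ BE ⟂ AC]
   → E = (-2995/373, 721/373)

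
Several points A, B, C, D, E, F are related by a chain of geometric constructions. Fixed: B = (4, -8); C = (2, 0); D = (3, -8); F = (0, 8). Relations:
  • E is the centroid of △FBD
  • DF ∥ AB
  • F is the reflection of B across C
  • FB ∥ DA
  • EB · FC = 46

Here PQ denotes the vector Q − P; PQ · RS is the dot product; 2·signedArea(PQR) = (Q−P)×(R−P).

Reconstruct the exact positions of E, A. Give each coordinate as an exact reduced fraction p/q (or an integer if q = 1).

1. E_x = 7/3  [E is the centroid of △FBD]
2. E_y = -8/3  [E is the centroid of △FBD]
   → E = (7/3, -8/3)
3. A_x = 7  [DF ∥ AB ∩ FB ∥ DA]
4. A_y = -24  [DF ∥ AB ∩ FB ∥ DA]
   → A = (7, -24)

A = (7, -24)
E = (7/3, -8/3)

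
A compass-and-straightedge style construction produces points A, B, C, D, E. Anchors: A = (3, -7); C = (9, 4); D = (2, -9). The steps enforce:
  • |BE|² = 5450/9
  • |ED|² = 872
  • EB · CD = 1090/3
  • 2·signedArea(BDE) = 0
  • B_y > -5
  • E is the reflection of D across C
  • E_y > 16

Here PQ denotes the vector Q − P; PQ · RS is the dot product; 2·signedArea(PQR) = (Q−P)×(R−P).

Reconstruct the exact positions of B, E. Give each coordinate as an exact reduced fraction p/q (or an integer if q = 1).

1. E_x = 16  [E is the reflection of D across C]
2. E_y = 17  [E is the reflection of D across C]
   → E = (16, 17)
3. B_x = 13/3  [2·signedArea(BDE) = 0 ∩ EB · CD = 1090/3]
4. B_y = -14/3  [2·signedArea(BDE) = 0 ∩ EB · CD = 1090/3]
   → B = (13/3, -14/3)

B = (13/3, -14/3)
E = (16, 17)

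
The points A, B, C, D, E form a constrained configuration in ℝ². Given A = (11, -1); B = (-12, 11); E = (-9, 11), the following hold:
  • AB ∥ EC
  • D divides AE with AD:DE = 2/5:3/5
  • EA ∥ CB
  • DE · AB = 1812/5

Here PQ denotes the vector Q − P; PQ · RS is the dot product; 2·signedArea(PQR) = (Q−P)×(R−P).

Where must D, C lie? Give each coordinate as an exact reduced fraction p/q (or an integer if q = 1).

C = (-32, 23)
D = (3, 19/5)

1. D_x = 3  [D divides AE with AD:DE = 2/5:3/5]
2. D_y = 19/5  [D divides AE with AD:DE = 2/5:3/5]
   → D = (3, 19/5)
3. C_x = -32  [EA ∥ CB ∩ AB ∥ EC]
4. C_y = 23  [EA ∥ CB ∩ AB ∥ EC]
   → C = (-32, 23)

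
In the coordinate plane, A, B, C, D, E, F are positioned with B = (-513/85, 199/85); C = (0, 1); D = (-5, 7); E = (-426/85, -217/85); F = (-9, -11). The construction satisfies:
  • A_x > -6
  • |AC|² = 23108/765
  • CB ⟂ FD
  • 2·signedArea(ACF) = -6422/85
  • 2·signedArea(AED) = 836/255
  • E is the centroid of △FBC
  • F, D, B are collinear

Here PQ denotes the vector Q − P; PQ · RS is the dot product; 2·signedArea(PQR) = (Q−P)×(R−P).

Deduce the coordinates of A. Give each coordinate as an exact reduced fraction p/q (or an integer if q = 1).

1. A_x = -1364/255  [2·signedArea(ACF) = -6422/85 ∩ 2·signedArea(AED) = 836/255]
2. A_y = 577/255  [2·signedArea(ACF) = -6422/85 ∩ 2·signedArea(AED) = 836/255]
   → A = (-1364/255, 577/255)

A = (-1364/255, 577/255)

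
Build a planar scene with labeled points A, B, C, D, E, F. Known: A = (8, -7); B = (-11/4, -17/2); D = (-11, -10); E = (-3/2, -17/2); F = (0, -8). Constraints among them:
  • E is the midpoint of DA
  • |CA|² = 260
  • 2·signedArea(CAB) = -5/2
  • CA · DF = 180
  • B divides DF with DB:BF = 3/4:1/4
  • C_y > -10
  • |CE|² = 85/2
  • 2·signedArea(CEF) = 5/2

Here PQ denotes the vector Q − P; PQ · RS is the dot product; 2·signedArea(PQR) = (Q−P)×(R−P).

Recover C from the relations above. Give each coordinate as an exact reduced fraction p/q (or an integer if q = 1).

C = (-8, -9)

1. C_x = -8  [CA · DF = 180 ∩ 2·signedArea(CEF) = 5/2]
2. C_y = -9  [CA · DF = 180 ∩ 2·signedArea(CEF) = 5/2]
   → C = (-8, -9)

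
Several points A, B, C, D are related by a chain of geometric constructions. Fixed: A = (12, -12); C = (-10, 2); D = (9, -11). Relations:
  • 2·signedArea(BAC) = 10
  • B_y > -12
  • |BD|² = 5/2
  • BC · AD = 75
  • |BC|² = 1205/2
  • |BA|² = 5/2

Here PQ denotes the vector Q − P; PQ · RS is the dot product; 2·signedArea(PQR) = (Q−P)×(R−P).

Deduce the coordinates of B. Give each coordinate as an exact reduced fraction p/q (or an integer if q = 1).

B = (21/2, -23/2)

1. B_x = 21/2  [2·signedArea(BAC) = 10 ∩ BC · AD = 75]
2. B_y = -23/2  [2·signedArea(BAC) = 10 ∩ BC · AD = 75]
   → B = (21/2, -23/2)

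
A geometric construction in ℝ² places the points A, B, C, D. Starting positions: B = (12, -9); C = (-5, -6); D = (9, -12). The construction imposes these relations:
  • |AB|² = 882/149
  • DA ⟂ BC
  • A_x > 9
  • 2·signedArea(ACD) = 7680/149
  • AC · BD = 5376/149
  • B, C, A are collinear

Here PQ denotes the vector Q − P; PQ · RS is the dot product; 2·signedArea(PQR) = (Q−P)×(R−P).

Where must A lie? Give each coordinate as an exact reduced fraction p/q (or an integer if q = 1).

1. A_x = 1431/149  [B, C, A are collinear ∩ DA ⟂ BC]
2. A_y = -1278/149  [B, C, A are collinear ∩ DA ⟂ BC]
   → A = (1431/149, -1278/149)

A = (1431/149, -1278/149)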